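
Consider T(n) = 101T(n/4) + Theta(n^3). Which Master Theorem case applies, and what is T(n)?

Master Theorem for T(n) = 101T(n/4) + O(n^3):

a = 101, b = 4, c = 3
log_b(a) = log_4(101) = 3.3291

Case 1: c = 3 < log_4(101) = 3.3291
T(n) = O(n^(log_4 101))

For T(n) = 101T(n/4) + O(n^3): log_4(101) = 3.3291. This is Case 1 of the Master Theorem (c < log_b(a), work dominated by leaves), giving O(n^(log_4 101)).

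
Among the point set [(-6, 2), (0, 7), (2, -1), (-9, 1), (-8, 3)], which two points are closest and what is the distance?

Computing all pairwise distances among 5 points:

d((-6, 2), (0, 7)) = 7.8102
d((-6, 2), (2, -1)) = 8.544
d((-6, 2), (-9, 1)) = 3.1623
d((-6, 2), (-8, 3)) = 2.2361 <-- minimum
d((0, 7), (2, -1)) = 8.2462
d((0, 7), (-9, 1)) = 10.8167
d((0, 7), (-8, 3)) = 8.9443
d((2, -1), (-9, 1)) = 11.1803
d((2, -1), (-8, 3)) = 10.7703
d((-9, 1), (-8, 3)) = 2.2361 <-- minimum

Minimum distance: 2.2361 (tie among 2 pairs: (-6, 2) and (-8, 3); (-9, 1) and (-8, 3))

The minimum Euclidean distance is 2.2361. There is a tie: 2 pairs achieve this minimum — (-6, 2) and (-8, 3); (-9, 1) and (-8, 3). Any of these is a valid closest pair. For 5 points, brute-force pairwise comparison is shown above. For large n, the divide-and-conquer algorithm (sort by x, recurse on halves, check the dividing strip) achieves O(n log n).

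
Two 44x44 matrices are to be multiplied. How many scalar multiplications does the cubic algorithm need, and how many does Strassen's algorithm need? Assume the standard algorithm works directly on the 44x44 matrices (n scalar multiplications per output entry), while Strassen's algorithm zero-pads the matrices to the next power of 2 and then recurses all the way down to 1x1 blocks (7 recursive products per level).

Matrix multiplication for 44x44 matrices:

Strassen's algorithm requires power-of-2 dimensions. Pad 44x44 to 64x64 (next power of 2).

Standard algorithm: 44^3 = 85184 multiplications
Strassen's algorithm: 7^(log2(64)) = 7^6 = 117649 multiplications
Difference: 85184 - 117649 = -32465 (Strassen uses MORE here due to padding overhead — for small or just-over-power-of-2 n, padding can outweigh the per-level savings)

Standard: 85184 multiplications (44^3). Strassen: 117649 multiplications (7^6, after padding to 64x64). Strassen reduces 8 recursive multiplications to 7 at each level.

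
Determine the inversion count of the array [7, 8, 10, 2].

Finding inversions in [7, 8, 10, 2]:

(0, 3): arr[0]=7 > arr[3]=2
(1, 3): arr[1]=8 > arr[3]=2
(2, 3): arr[2]=10 > arr[3]=2

Total inversions: 3

The array has 3 inversion(s): (0,3), (1,3), (2,3). Each pair (i,j) satisfies i < j and arr[i] > arr[j].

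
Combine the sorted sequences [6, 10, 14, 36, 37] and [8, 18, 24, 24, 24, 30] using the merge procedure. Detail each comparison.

Merging process:

Compare 6 vs 8: take 6 from left. Merged: [6]
Compare 10 vs 8: take 8 from right. Merged: [6, 8]
Compare 10 vs 18: take 10 from left. Merged: [6, 8, 10]
Compare 14 vs 18: take 14 from left. Merged: [6, 8, 10, 14]
Compare 36 vs 18: take 18 from right. Merged: [6, 8, 10, 14, 18]
Compare 36 vs 24: take 24 from right. Merged: [6, 8, 10, 14, 18, 24]
Compare 36 vs 24: take 24 from right. Merged: [6, 8, 10, 14, 18, 24, 24]
Compare 36 vs 24: take 24 from right. Merged: [6, 8, 10, 14, 18, 24, 24, 24]
Compare 36 vs 30: take 30 from right. Merged: [6, 8, 10, 14, 18, 24, 24, 24, 30]
Append remaining from left: [36, 37]. Merged: [6, 8, 10, 14, 18, 24, 24, 24, 30, 36, 37]

Final merged array: [6, 8, 10, 14, 18, 24, 24, 24, 30, 36, 37]
Total comparisons: 9

The merged array is [6, 8, 10, 14, 18, 24, 24, 24, 30, 36, 37], requiring 9 comparisons. The merge step runs in O(n) time where n is the total number of elements.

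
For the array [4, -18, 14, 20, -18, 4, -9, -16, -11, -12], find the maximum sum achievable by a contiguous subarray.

Using Kadane's algorithm on [4, -18, 14, 20, -18, 4, -9, -16, -11, -12]:

Scanning through the array:
Position 1 (value -18): max_ending_here = -14, max_so_far = 4
Position 2 (value 14): max_ending_here = 14, max_so_far = 14
Position 3 (value 20): max_ending_here = 34, max_so_far = 34
Position 4 (value -18): max_ending_here = 16, max_so_far = 34
Position 5 (value 4): max_ending_here = 20, max_so_far = 34
Position 6 (value -9): max_ending_here = 11, max_so_far = 34
Position 7 (value -16): max_ending_here = -5, max_so_far = 34
Position 8 (value -11): max_ending_here = -11, max_so_far = 34
Position 9 (value -12): max_ending_here = -12, max_so_far = 34

Maximum subarray: [14, 20]
Maximum sum: 34

The maximum subarray is [14, 20] with sum 34. This subarray runs from index 2 to index 3.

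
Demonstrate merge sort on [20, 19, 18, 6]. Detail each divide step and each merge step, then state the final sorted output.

Merge sort trace:

Split: [20, 19, 18, 6] -> [20, 19] and [18, 6]
  Split: [20, 19] -> [20] and [19]
  Merge: [20] + [19] -> [19, 20]
  Split: [18, 6] -> [18] and [6]
  Merge: [18] + [6] -> [6, 18]
Merge: [19, 20] + [6, 18] -> [6, 18, 19, 20]

Final sorted array: [6, 18, 19, 20]

The merge sort proceeds by recursively splitting the array and merging sorted halves.
After all merges, the sorted array is [6, 18, 19, 20].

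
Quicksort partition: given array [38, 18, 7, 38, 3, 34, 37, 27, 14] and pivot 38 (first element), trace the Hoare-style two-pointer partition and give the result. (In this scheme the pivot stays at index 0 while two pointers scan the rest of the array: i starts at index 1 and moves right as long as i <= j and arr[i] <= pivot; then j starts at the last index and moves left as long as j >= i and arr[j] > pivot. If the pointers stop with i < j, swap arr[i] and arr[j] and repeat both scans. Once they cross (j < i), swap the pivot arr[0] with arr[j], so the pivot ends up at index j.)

Hoare-style two-pointer partition with pivot = 38:

Initial array: [38, 18, 7, 38, 3, 34, 37, 27, 14]

Pointers start at i = 1, j = 8.
i ends at 9, j ends at 8: the pointers have crossed (j < i), so scanning stops.

Swap pivot arr[0] with arr[8] to place pivot at position 8: [14, 18, 7, 38, 3, 34, 37, 27, 38]
Pivot position: 8

After partitioning with pivot 38, the array becomes [14, 18, 7, 38, 3, 34, 37, 27, 38]. The pivot is placed at index 8. All elements to the left of the pivot are <= 38, and all elements to the right are > 38.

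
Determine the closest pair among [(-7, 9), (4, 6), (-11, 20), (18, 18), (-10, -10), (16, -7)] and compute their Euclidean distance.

Computing all pairwise distances among 6 points:

d((-7, 9), (4, 6)) = 11.4018 <-- minimum
d((-7, 9), (-11, 20)) = 11.7047
d((-7, 9), (18, 18)) = 26.5707
d((-7, 9), (-10, -10)) = 19.2354
d((-7, 9), (16, -7)) = 28.0179
d((4, 6), (-11, 20)) = 20.5183
d((4, 6), (18, 18)) = 18.4391
d((4, 6), (-10, -10)) = 21.2603
d((4, 6), (16, -7)) = 17.6918
d((-11, 20), (18, 18)) = 29.0689
d((-11, 20), (-10, -10)) = 30.0167
d((-11, 20), (16, -7)) = 38.1838
d((18, 18), (-10, -10)) = 39.598
d((18, 18), (16, -7)) = 25.0799
d((-10, -10), (16, -7)) = 26.1725

Closest pair: (-7, 9) and (4, 6) with distance 11.4018

The closest pair is (-7, 9) and (4, 6) with Euclidean distance 11.4018. For 6 points, brute-force pairwise comparison is shown above. For large n, the divide-and-conquer algorithm (sort by x, recurse on halves, check the dividing strip) achieves O(n log n).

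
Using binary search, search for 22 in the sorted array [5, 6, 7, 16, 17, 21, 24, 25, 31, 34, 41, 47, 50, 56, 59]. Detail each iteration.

Binary search for 22 in [5, 6, 7, 16, 17, 21, 24, 25, 31, 34, 41, 47, 50, 56, 59]:

lo=0, hi=14, mid=7, arr[mid]=25 -> 25 > 22, search left half
lo=0, hi=6, mid=3, arr[mid]=16 -> 16 < 22, search right half
lo=4, hi=6, mid=5, arr[mid]=21 -> 21 < 22, search right half
lo=6, hi=6, mid=6, arr[mid]=24 -> 24 > 22, search left half
lo=6 > hi=5, target 22 not found

Binary search determines that 22 is not in the array after 4 comparisons. The search space was exhausted without finding the target.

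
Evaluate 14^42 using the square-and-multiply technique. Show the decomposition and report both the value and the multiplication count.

Computing 14^42 by squaring (build up from 14^1; each line after the first costs one multiplication):

14^1 = 14
14^2 = (14^1)^2 = 14^2 = 196
14^4 = (14^2)^2 = 196^2 = 38416
14^5 = 14 * 14^4 = 14 * 38416 = 537824
14^10 = (14^5)^2 = 537824^2 = 289254654976
14^20 = (14^10)^2 = 289254654976^2 = 83668255425284801560576
14^21 = 14 * 14^20 = 14 * 83668255425284801560576 = 1171355575953987221848064
14^42 = (14^21)^2 = 1171355575953987221848064^2 = 1372073885318497127491074758162987278899500548096

Result: 1372073885318497127491074758162987278899500548096
Multiplications needed: 7 (7 lines after 14^1)

14^42 = 1372073885318497127491074758162987278899500548096. Using exponentiation by squaring, this requires 7 multiplications. The key idea: if the exponent is even, square the half-power; if odd, multiply by the base once.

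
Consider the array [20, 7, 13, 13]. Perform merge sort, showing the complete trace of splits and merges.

Merge sort trace:

Split: [20, 7, 13, 13] -> [20, 7] and [13, 13]
  Split: [20, 7] -> [20] and [7]
  Merge: [20] + [7] -> [7, 20]
  Split: [13, 13] -> [13] and [13]
  Merge: [13] + [13] -> [13, 13]
Merge: [7, 20] + [13, 13] -> [7, 13, 13, 20]

Final sorted array: [7, 13, 13, 20]

The merge sort proceeds by recursively splitting the array and merging sorted halves.
After all merges, the sorted array is [7, 13, 13, 20].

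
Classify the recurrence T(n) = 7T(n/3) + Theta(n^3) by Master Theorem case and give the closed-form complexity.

Master Theorem for T(n) = 7T(n/3) + O(n^3):

a = 7, b = 3, c = 3
log_b(a) = log_3(7) = 1.7712

Case 3: c = 3 > log_3(7) = 1.7712
T(n) = O(n^3) = O(n^3)

For T(n) = 7T(n/3) + O(n^3): log_3(7) = 1.7712. This is Case 3 of the Master Theorem (c > log_b(a), work dominated by root), giving O(n^3).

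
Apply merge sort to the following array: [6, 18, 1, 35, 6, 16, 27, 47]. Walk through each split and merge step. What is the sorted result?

Merge sort trace:

Split: [6, 18, 1, 35, 6, 16, 27, 47] -> [6, 18, 1, 35] and [6, 16, 27, 47]
  Split: [6, 18, 1, 35] -> [6, 18] and [1, 35]
    Split: [6, 18] -> [6] and [18]
    Merge: [6] + [18] -> [6, 18]
    Split: [1, 35] -> [1] and [35]
    Merge: [1] + [35] -> [1, 35]
  Merge: [6, 18] + [1, 35] -> [1, 6, 18, 35]
  Split: [6, 16, 27, 47] -> [6, 16] and [27, 47]
    Split: [6, 16] -> [6] and [16]
    Merge: [6] + [16] -> [6, 16]
    Split: [27, 47] -> [27] and [47]
    Merge: [27] + [47] -> [27, 47]
  Merge: [6, 16] + [27, 47] -> [6, 16, 27, 47]
Merge: [1, 6, 18, 35] + [6, 16, 27, 47] -> [1, 6, 6, 16, 18, 27, 35, 47]

Final sorted array: [1, 6, 6, 16, 18, 27, 35, 47]

The merge sort proceeds by recursively splitting the array and merging sorted halves.
After all merges, the sorted array is [1, 6, 6, 16, 18, 27, 35, 47].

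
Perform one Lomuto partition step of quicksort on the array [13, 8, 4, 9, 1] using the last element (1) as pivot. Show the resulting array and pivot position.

Lomuto partition with pivot = 1:

Initial array: [13, 8, 4, 9, 1]

arr[0]=13 > 1: no swap
arr[1]=8 > 1: no swap
arr[2]=4 > 1: no swap
arr[3]=9 > 1: no swap

Place pivot at position 0: [1, 8, 4, 9, 13]
Pivot position: 0

After partitioning with pivot 1, the array becomes [1, 8, 4, 9, 13]. The pivot is placed at index 0. All elements to the left of the pivot are <= 1, and all elements to the right are > 1.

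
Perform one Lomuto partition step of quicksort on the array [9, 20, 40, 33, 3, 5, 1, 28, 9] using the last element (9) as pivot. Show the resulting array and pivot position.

Lomuto partition with pivot = 9:

Initial array: [9, 20, 40, 33, 3, 5, 1, 28, 9]

arr[0]=9 <= 9: swap with position 0, array becomes [9, 20, 40, 33, 3, 5, 1, 28, 9]
arr[1]=20 > 9: no swap
arr[2]=40 > 9: no swap
arr[3]=33 > 9: no swap
arr[4]=3 <= 9: swap with position 1, array becomes [9, 3, 40, 33, 20, 5, 1, 28, 9]
arr[5]=5 <= 9: swap with position 2, array becomes [9, 3, 5, 33, 20, 40, 1, 28, 9]
arr[6]=1 <= 9: swap with position 3, array becomes [9, 3, 5, 1, 20, 40, 33, 28, 9]
arr[7]=28 > 9: no swap

Place pivot at position 4: [9, 3, 5, 1, 9, 40, 33, 28, 20]
Pivot position: 4

After partitioning with pivot 9, the array becomes [9, 3, 5, 1, 9, 40, 33, 28, 20]. The pivot is placed at index 4. All elements to the left of the pivot are <= 9, and all elements to the right are > 9.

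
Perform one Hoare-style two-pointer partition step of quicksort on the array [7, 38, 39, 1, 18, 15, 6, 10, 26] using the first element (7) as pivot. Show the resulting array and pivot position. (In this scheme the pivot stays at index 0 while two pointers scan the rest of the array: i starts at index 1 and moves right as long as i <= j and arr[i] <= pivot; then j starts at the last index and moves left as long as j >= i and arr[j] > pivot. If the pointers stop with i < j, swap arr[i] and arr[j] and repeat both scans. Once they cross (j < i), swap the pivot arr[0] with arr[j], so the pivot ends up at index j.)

Hoare-style two-pointer partition with pivot = 7:

Initial array: [7, 38, 39, 1, 18, 15, 6, 10, 26]

Pointers start at i = 1, j = 8.
i stops at index 1 (arr[1]=38 > 7), j stops at index 6 (arr[6]=6 <= 7): swap arr[1] and arr[6], array becomes [7, 6, 39, 1, 18, 15, 38, 10, 26]
i stops at index 2 (arr[2]=39 > 7), j stops at index 3 (arr[3]=1 <= 7): swap arr[2] and arr[3], array becomes [7, 6, 1, 39, 18, 15, 38, 10, 26]
i ends at 3, j ends at 2: the pointers have crossed (j < i), so scanning stops.

Swap pivot arr[0] with arr[2] to place pivot at position 2: [1, 6, 7, 39, 18, 15, 38, 10, 26]
Pivot position: 2

After partitioning with pivot 7, the array becomes [1, 6, 7, 39, 18, 15, 38, 10, 26]. The pivot is placed at index 2. All elements to the left of the pivot are <= 7, and all elements to the right are > 7.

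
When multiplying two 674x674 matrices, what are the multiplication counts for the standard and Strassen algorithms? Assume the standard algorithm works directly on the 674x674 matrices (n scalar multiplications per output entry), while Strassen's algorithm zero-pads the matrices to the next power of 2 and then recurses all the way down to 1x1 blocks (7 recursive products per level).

Matrix multiplication for 674x674 matrices:

Strassen's algorithm requires power-of-2 dimensions. Pad 674x674 to 1024x1024 (next power of 2).

Standard algorithm: 674^3 = 306182024 multiplications
Strassen's algorithm: 7^(log2(1024)) = 7^10 = 282475249 multiplications
Savings: 306182024 - 282475249 = 23706775 multiplications

Standard: 306182024 multiplications (674^3). Strassen: 282475249 multiplications (7^10, after padding to 1024x1024). Strassen reduces 8 recursive multiplications to 7 at each level.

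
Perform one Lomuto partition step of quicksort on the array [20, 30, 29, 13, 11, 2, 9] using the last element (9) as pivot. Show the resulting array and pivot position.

Lomuto partition with pivot = 9:

Initial array: [20, 30, 29, 13, 11, 2, 9]

arr[0]=20 > 9: no swap
arr[1]=30 > 9: no swap
arr[2]=29 > 9: no swap
arr[3]=13 > 9: no swap
arr[4]=11 > 9: no swap
arr[5]=2 <= 9: swap with position 0, array becomes [2, 30, 29, 13, 11, 20, 9]

Place pivot at position 1: [2, 9, 29, 13, 11, 20, 30]
Pivot position: 1

After partitioning with pivot 9, the array becomes [2, 9, 29, 13, 11, 20, 30]. The pivot is placed at index 1. All elements to the left of the pivot are <= 9, and all elements to the right are > 9.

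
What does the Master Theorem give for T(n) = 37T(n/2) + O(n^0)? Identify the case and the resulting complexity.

Master Theorem for T(n) = 37T(n/2) + O(n^0):

a = 37, b = 2, c = 0
log_b(a) = log_2(37) = 5.2095

Case 1: c = 0 < log_2(37) = 5.2095
T(n) = O(n^(log_2 37))

For T(n) = 37T(n/2) + O(n^0): log_2(37) = 5.2095. This is Case 1 of the Master Theorem (c < log_b(a), work dominated by leaves), giving O(n^(log_2 37)).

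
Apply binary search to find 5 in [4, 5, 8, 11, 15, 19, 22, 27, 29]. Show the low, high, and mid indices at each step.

Binary search for 5 in [4, 5, 8, 11, 15, 19, 22, 27, 29]:

lo=0, hi=8, mid=4, arr[mid]=15 -> 15 > 5, search left half
lo=0, hi=3, mid=1, arr[mid]=5 -> Found target at index 1!

Binary search finds 5 at index 1 after 2 comparisons. The search repeatedly halves the search space by comparing with the middle element.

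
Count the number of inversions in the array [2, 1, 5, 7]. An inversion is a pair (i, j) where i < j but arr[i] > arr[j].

Finding inversions in [2, 1, 5, 7]:

(0, 1): arr[0]=2 > arr[1]=1

Total inversions: 1

The array has 1 inversion(s): (0,1). Each pair (i,j) satisfies i < j and arr[i] > arr[j].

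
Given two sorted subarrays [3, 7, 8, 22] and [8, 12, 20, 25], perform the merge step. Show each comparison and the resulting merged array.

Merging process:

Compare 3 vs 8: take 3 from left. Merged: [3]
Compare 7 vs 8: take 7 from left. Merged: [3, 7]
Compare 8 vs 8: take 8 from left. Merged: [3, 7, 8]
Compare 22 vs 8: take 8 from right. Merged: [3, 7, 8, 8]
Compare 22 vs 12: take 12 from right. Merged: [3, 7, 8, 8, 12]
Compare 22 vs 20: take 20 from right. Merged: [3, 7, 8, 8, 12, 20]
Compare 22 vs 25: take 22 from left. Merged: [3, 7, 8, 8, 12, 20, 22]
Append remaining from right: [25]. Merged: [3, 7, 8, 8, 12, 20, 22, 25]

Final merged array: [3, 7, 8, 8, 12, 20, 22, 25]
Total comparisons: 7

The merged array is [3, 7, 8, 8, 12, 20, 22, 25], requiring 7 comparisons. The merge step runs in O(n) time where n is the total number of elements.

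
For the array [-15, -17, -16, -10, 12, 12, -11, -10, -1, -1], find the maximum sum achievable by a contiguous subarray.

Using Kadane's algorithm on [-15, -17, -16, -10, 12, 12, -11, -10, -1, -1]:

Scanning through the array:
Position 1 (value -17): max_ending_here = -17, max_so_far = -15
Position 2 (value -16): max_ending_here = -16, max_so_far = -15
Position 3 (value -10): max_ending_here = -10, max_so_far = -10
Position 4 (value 12): max_ending_here = 12, max_so_far = 12
Position 5 (value 12): max_ending_here = 24, max_so_far = 24
Position 6 (value -11): max_ending_here = 13, max_so_far = 24
Position 7 (value -10): max_ending_here = 3, max_so_far = 24
Position 8 (value -1): max_ending_here = 2, max_so_far = 24
Position 9 (value -1): max_ending_here = 1, max_so_far = 24

Maximum subarray: [12, 12]
Maximum sum: 24

The maximum subarray is [12, 12] with sum 24. This subarray runs from index 4 to index 5.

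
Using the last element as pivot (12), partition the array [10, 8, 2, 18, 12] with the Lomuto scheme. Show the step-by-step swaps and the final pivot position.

Lomuto partition with pivot = 12:

Initial array: [10, 8, 2, 18, 12]

arr[0]=10 <= 12: swap with position 0, array becomes [10, 8, 2, 18, 12]
arr[1]=8 <= 12: swap with position 1, array becomes [10, 8, 2, 18, 12]
arr[2]=2 <= 12: swap with position 2, array becomes [10, 8, 2, 18, 12]
arr[3]=18 > 12: no swap

Place pivot at position 3: [10, 8, 2, 12, 18]
Pivot position: 3

After partitioning with pivot 12, the array becomes [10, 8, 2, 12, 18]. The pivot is placed at index 3. All elements to the left of the pivot are <= 12, and all elements to the right are > 12.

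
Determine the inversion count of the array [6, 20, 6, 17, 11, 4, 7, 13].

Finding inversions in [6, 20, 6, 17, 11, 4, 7, 13]:

(0, 5): arr[0]=6 > arr[5]=4
(1, 2): arr[1]=20 > arr[2]=6
(1, 3): arr[1]=20 > arr[3]=17
(1, 4): arr[1]=20 > arr[4]=11
(1, 5): arr[1]=20 > arr[5]=4
(1, 6): arr[1]=20 > arr[6]=7
(1, 7): arr[1]=20 > arr[7]=13
(2, 5): arr[2]=6 > arr[5]=4
(3, 4): arr[3]=17 > arr[4]=11
(3, 5): arr[3]=17 > arr[5]=4
(3, 6): arr[3]=17 > arr[6]=7
(3, 7): arr[3]=17 > arr[7]=13
(4, 5): arr[4]=11 > arr[5]=4
(4, 6): arr[4]=11 > arr[6]=7

Total inversions: 14

The array has 14 inversion(s): (0,5), (1,2), (1,3), (1,4), (1,5), (1,6), (1,7), (2,5), (3,4), (3,5), (3,6), (3,7), (4,5), (4,6). Each pair (i,j) satisfies i < j and arr[i] > arr[j].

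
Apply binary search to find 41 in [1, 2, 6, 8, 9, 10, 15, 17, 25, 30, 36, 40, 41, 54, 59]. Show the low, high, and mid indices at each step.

Binary search for 41 in [1, 2, 6, 8, 9, 10, 15, 17, 25, 30, 36, 40, 41, 54, 59]:

lo=0, hi=14, mid=7, arr[mid]=17 -> 17 < 41, search right half
lo=8, hi=14, mid=11, arr[mid]=40 -> 40 < 41, search right half
lo=12, hi=14, mid=13, arr[mid]=54 -> 54 > 41, search left half
lo=12, hi=12, mid=12, arr[mid]=41 -> Found target at index 12!

Binary search finds 41 at index 12 after 4 comparisons. The search repeatedly halves the search space by comparing with the middle element.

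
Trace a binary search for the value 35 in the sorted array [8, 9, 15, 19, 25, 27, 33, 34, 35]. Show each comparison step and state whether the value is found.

Binary search for 35 in [8, 9, 15, 19, 25, 27, 33, 34, 35]:

lo=0, hi=8, mid=4, arr[mid]=25 -> 25 < 35, search right half
lo=5, hi=8, mid=6, arr[mid]=33 -> 33 < 35, search right half
lo=7, hi=8, mid=7, arr[mid]=34 -> 34 < 35, search right half
lo=8, hi=8, mid=8, arr[mid]=35 -> Found target at index 8!

Binary search finds 35 at index 8 after 4 comparisons. The search repeatedly halves the search space by comparing with the middle element.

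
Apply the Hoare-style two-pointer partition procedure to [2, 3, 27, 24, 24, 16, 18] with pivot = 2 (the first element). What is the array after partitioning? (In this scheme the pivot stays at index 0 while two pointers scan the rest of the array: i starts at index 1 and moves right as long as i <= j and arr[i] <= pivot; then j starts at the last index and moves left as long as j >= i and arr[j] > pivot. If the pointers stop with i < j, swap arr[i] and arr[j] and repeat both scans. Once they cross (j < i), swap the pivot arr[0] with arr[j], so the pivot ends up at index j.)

Hoare-style two-pointer partition with pivot = 2:

Initial array: [2, 3, 27, 24, 24, 16, 18]

Pointers start at i = 1, j = 6.
i ends at 1, j ends at 0: the pointers have crossed (j < i), so scanning stops.

j = 0, so swapping arr[0] with arr[j] leaves the pivot at position 0: [2, 3, 27, 24, 24, 16, 18]
Pivot position: 0

After partitioning with pivot 2, the array becomes [2, 3, 27, 24, 24, 16, 18]. The pivot is placed at index 0. All elements to the left of the pivot are <= 2, and all elements to the right are > 2.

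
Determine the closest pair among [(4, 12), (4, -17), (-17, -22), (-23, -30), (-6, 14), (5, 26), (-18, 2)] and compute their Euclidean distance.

Computing all pairwise distances among 7 points:

d((4, 12), (4, -17)) = 29.0
d((4, 12), (-17, -22)) = 39.9625
d((4, 12), (-23, -30)) = 49.93
d((4, 12), (-6, 14)) = 10.198
d((4, 12), (5, 26)) = 14.0357
d((4, 12), (-18, 2)) = 24.1661
d((4, -17), (-17, -22)) = 21.587
d((4, -17), (-23, -30)) = 29.9666
d((4, -17), (-6, 14)) = 32.573
d((4, -17), (5, 26)) = 43.0116
d((4, -17), (-18, 2)) = 29.0689
d((-17, -22), (-23, -30)) = 10.0 <-- minimum
d((-17, -22), (-6, 14)) = 37.6431
d((-17, -22), (5, 26)) = 52.8015
d((-17, -22), (-18, 2)) = 24.0208
d((-23, -30), (-6, 14)) = 47.1699
d((-23, -30), (5, 26)) = 62.6099
d((-23, -30), (-18, 2)) = 32.3883
d((-6, 14), (5, 26)) = 16.2788
d((-6, 14), (-18, 2)) = 16.9706
d((5, 26), (-18, 2)) = 33.2415

Closest pair: (-17, -22) and (-23, -30) with distance 10.0

The closest pair is (-17, -22) and (-23, -30) with Euclidean distance 10.0. For 7 points, brute-force pairwise comparison is shown above. For large n, the divide-and-conquer algorithm (sort by x, recurse on halves, check the dividing strip) achieves O(n log n).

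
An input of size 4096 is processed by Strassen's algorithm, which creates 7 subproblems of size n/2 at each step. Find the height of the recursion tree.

For divide and conquer with division factor 2:

Problem sizes at each level:
Level 0: 4096
Level 1: 2048
Level 2: 1024
Level 3: 512
Level 4: 256
Level 5: 128
Level 6: 64
Level 7: 32
Level 8: 16
Level 9: 8
Level 10: 4
Level 11: 2
Level 12: 1

The root is level 0 and the size-1 base case is level 12 (the tree spans levels 0 through 12, i.e. 13 levels counting the root), so the depth is the number of divisions: log_2(4096) = 12

The recursion tree depth is log_2(4096) = 12. At each level, the problem size is divided by 2, so it takes 12 divisions to reduce to a base case of size 1. The algorithm makes 7 recursive calls at each level.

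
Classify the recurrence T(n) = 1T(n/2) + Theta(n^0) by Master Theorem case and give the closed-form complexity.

Master Theorem for T(n) = 1T(n/2) + O(n^0):

a = 1, b = 2, c = 0
log_b(a) = log_2(1) = 0.0000

Case 2: c = 0 = log_2(1) = 0.0000
T(n) = O(n^0 log n) = O(log n)

For T(n) = 1T(n/2) + O(n^0): log_2(1) = 0.0000. This is Case 2 of the Master Theorem (c = log_b(a), equal work at all levels), giving O(log n).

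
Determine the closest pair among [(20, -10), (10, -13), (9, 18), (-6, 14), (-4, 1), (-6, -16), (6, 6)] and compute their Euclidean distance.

Computing all pairwise distances among 7 points:

d((20, -10), (10, -13)) = 10.4403 <-- minimum
d((20, -10), (9, 18)) = 30.0832
d((20, -10), (-6, 14)) = 35.3836
d((20, -10), (-4, 1)) = 26.4008
d((20, -10), (-6, -16)) = 26.6833
d((20, -10), (6, 6)) = 21.2603
d((10, -13), (9, 18)) = 31.0161
d((10, -13), (-6, 14)) = 31.3847
d((10, -13), (-4, 1)) = 19.799
d((10, -13), (-6, -16)) = 16.2788
d((10, -13), (6, 6)) = 19.4165
d((9, 18), (-6, 14)) = 15.5242
d((9, 18), (-4, 1)) = 21.4009
d((9, 18), (-6, -16)) = 37.1618
d((9, 18), (6, 6)) = 12.3693
d((-6, 14), (-4, 1)) = 13.1529
d((-6, 14), (-6, -16)) = 30.0
d((-6, 14), (6, 6)) = 14.4222
d((-4, 1), (-6, -16)) = 17.1172
d((-4, 1), (6, 6)) = 11.1803
d((-6, -16), (6, 6)) = 25.0599

Closest pair: (20, -10) and (10, -13) with distance 10.4403

The closest pair is (20, -10) and (10, -13) with Euclidean distance 10.4403. For 7 points, brute-force pairwise comparison is shown above. For large n, the divide-and-conquer algorithm (sort by x, recurse on halves, check the dividing strip) achieves O(n log n).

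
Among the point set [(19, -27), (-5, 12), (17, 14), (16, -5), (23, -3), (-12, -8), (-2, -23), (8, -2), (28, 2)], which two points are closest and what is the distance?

Computing all pairwise distances among 9 points:

d((19, -27), (-5, 12)) = 45.793
d((19, -27), (17, 14)) = 41.0488
d((19, -27), (16, -5)) = 22.2036
d((19, -27), (23, -3)) = 24.3311
d((19, -27), (-12, -8)) = 36.3593
d((19, -27), (-2, -23)) = 21.3776
d((19, -27), (8, -2)) = 27.313
d((19, -27), (28, 2)) = 30.3645
d((-5, 12), (17, 14)) = 22.0907
d((-5, 12), (16, -5)) = 27.0185
d((-5, 12), (23, -3)) = 31.7648
d((-5, 12), (-12, -8)) = 21.1896
d((-5, 12), (-2, -23)) = 35.1283
d((-5, 12), (8, -2)) = 19.105
d((-5, 12), (28, 2)) = 34.4819
d((17, 14), (16, -5)) = 19.0263
d((17, 14), (23, -3)) = 18.0278
d((17, 14), (-12, -8)) = 36.4005
d((17, 14), (-2, -23)) = 41.5933
d((17, 14), (8, -2)) = 18.3576
d((17, 14), (28, 2)) = 16.2788
d((16, -5), (23, -3)) = 7.2801
d((16, -5), (-12, -8)) = 28.1603
d((16, -5), (-2, -23)) = 25.4558
d((16, -5), (8, -2)) = 8.544
d((16, -5), (28, 2)) = 13.8924
d((23, -3), (-12, -8)) = 35.3553
d((23, -3), (-2, -23)) = 32.0156
d((23, -3), (8, -2)) = 15.0333
d((23, -3), (28, 2)) = 7.0711 <-- minimum
d((-12, -8), (-2, -23)) = 18.0278
d((-12, -8), (8, -2)) = 20.8806
d((-12, -8), (28, 2)) = 41.2311
d((-2, -23), (8, -2)) = 23.2594
d((-2, -23), (28, 2)) = 39.0512
d((8, -2), (28, 2)) = 20.3961

Closest pair: (23, -3) and (28, 2) with distance 7.0711

The closest pair is (23, -3) and (28, 2) with Euclidean distance 7.0711. For 9 points, brute-force pairwise comparison is shown above. For large n, the divide-and-conquer algorithm (sort by x, recurse on halves, check the dividing strip) achieves O(n log n).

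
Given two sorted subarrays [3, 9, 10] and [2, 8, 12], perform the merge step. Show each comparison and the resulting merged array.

Merging process:

Compare 3 vs 2: take 2 from right. Merged: [2]
Compare 3 vs 8: take 3 from left. Merged: [2, 3]
Compare 9 vs 8: take 8 from right. Merged: [2, 3, 8]
Compare 9 vs 12: take 9 from left. Merged: [2, 3, 8, 9]
Compare 10 vs 12: take 10 from left. Merged: [2, 3, 8, 9, 10]
Append remaining from right: [12]. Merged: [2, 3, 8, 9, 10, 12]

Final merged array: [2, 3, 8, 9, 10, 12]
Total comparisons: 5

The merged array is [2, 3, 8, 9, 10, 12], requiring 5 comparisons. The merge step runs in O(n) time where n is the total number of elements.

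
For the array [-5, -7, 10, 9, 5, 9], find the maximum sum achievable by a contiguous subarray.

Using Kadane's algorithm on [-5, -7, 10, 9, 5, 9]:

Scanning through the array:
Position 1 (value -7): max_ending_here = -7, max_so_far = -5
Position 2 (value 10): max_ending_here = 10, max_so_far = 10
Position 3 (value 9): max_ending_here = 19, max_so_far = 19
Position 4 (value 5): max_ending_here = 24, max_so_far = 24
Position 5 (value 9): max_ending_here = 33, max_so_far = 33

Maximum subarray: [10, 9, 5, 9]
Maximum sum: 33

The maximum subarray is [10, 9, 5, 9] with sum 33. This subarray runs from index 2 to index 5.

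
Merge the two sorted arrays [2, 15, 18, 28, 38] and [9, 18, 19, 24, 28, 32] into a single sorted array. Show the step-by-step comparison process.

Merging process:

Compare 2 vs 9: take 2 from left. Merged: [2]
Compare 15 vs 9: take 9 from right. Merged: [2, 9]
Compare 15 vs 18: take 15 from left. Merged: [2, 9, 15]
Compare 18 vs 18: take 18 from left. Merged: [2, 9, 15, 18]
Compare 28 vs 18: take 18 from right. Merged: [2, 9, 15, 18, 18]
Compare 28 vs 19: take 19 from right. Merged: [2, 9, 15, 18, 18, 19]
Compare 28 vs 24: take 24 from right. Merged: [2, 9, 15, 18, 18, 19, 24]
Compare 28 vs 28: take 28 from left. Merged: [2, 9, 15, 18, 18, 19, 24, 28]
Compare 38 vs 28: take 28 from right. Merged: [2, 9, 15, 18, 18, 19, 24, 28, 28]
Compare 38 vs 32: take 32 from right. Merged: [2, 9, 15, 18, 18, 19, 24, 28, 28, 32]
Append remaining from left: [38]. Merged: [2, 9, 15, 18, 18, 19, 24, 28, 28, 32, 38]

Final merged array: [2, 9, 15, 18, 18, 19, 24, 28, 28, 32, 38]
Total comparisons: 10

The merged array is [2, 9, 15, 18, 18, 19, 24, 28, 28, 32, 38], requiring 10 comparisons. The merge step runs in O(n) time where n is the total number of elements.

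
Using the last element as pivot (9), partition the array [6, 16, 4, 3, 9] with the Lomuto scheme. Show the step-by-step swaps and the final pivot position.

Lomuto partition with pivot = 9:

Initial array: [6, 16, 4, 3, 9]

arr[0]=6 <= 9: swap with position 0, array becomes [6, 16, 4, 3, 9]
arr[1]=16 > 9: no swap
arr[2]=4 <= 9: swap with position 1, array becomes [6, 4, 16, 3, 9]
arr[3]=3 <= 9: swap with position 2, array becomes [6, 4, 3, 16, 9]

Place pivot at position 3: [6, 4, 3, 9, 16]
Pivot position: 3

After partitioning with pivot 9, the array becomes [6, 4, 3, 9, 16]. The pivot is placed at index 3. All elements to the left of the pivot are <= 9, and all elements to the right are > 9.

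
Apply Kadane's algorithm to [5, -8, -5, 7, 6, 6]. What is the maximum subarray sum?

Using Kadane's algorithm on [5, -8, -5, 7, 6, 6]:

Scanning through the array:
Position 1 (value -8): max_ending_here = -3, max_so_far = 5
Position 2 (value -5): max_ending_here = -5, max_so_far = 5
Position 3 (value 7): max_ending_here = 7, max_so_far = 7
Position 4 (value 6): max_ending_here = 13, max_so_far = 13
Position 5 (value 6): max_ending_here = 19, max_so_far = 19

Maximum subarray: [7, 6, 6]
Maximum sum: 19

The maximum subarray is [7, 6, 6] with sum 19. This subarray runs from index 3 to index 5.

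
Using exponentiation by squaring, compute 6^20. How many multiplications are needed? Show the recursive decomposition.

Computing 6^20 by squaring (build up from 6^1; each line after the first costs one multiplication):

6^1 = 6
6^2 = (6^1)^2 = 6^2 = 36
6^4 = (6^2)^2 = 36^2 = 1296
6^5 = 6 * 6^4 = 6 * 1296 = 7776
6^10 = (6^5)^2 = 7776^2 = 60466176
6^20 = (6^10)^2 = 60466176^2 = 3656158440062976

Result: 3656158440062976
Multiplications needed: 5 (5 lines after 6^1)

6^20 = 3656158440062976. Using exponentiation by squaring, this requires 5 multiplications. The key idea: if the exponent is even, square the half-power; if odd, multiply by the base once.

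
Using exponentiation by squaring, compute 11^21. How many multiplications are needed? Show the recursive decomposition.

Computing 11^21 by squaring (build up from 11^1; each line after the first costs one multiplication):

11^1 = 11
11^2 = (11^1)^2 = 11^2 = 121
11^4 = (11^2)^2 = 121^2 = 14641
11^5 = 11 * 11^4 = 11 * 14641 = 161051
11^10 = (11^5)^2 = 161051^2 = 25937424601
11^20 = (11^10)^2 = 25937424601^2 = 672749994932560009201
11^21 = 11 * 11^20 = 11 * 672749994932560009201 = 7400249944258160101211

Result: 7400249944258160101211
Multiplications needed: 6 (6 lines after 11^1)

11^21 = 7400249944258160101211. Using exponentiation by squaring, this requires 6 multiplications. The key idea: if the exponent is even, square the half-power; if odd, multiply by the base once.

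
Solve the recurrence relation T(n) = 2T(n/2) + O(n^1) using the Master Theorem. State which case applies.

Master Theorem for T(n) = 2T(n/2) + O(n^1):

a = 2, b = 2, c = 1
log_b(a) = log_2(2) = 1.0000

Case 2: c = 1 = log_2(2) = 1.0000
T(n) = O(n^1 log n) = O(n log n)

For T(n) = 2T(n/2) + O(n^1): log_2(2) = 1.0000. This is Case 2 of the Master Theorem (c = log_b(a), equal work at all levels), giving O(n log n).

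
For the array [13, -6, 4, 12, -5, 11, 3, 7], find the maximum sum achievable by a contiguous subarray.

Using Kadane's algorithm on [13, -6, 4, 12, -5, 11, 3, 7]:

Scanning through the array:
Position 1 (value -6): max_ending_here = 7, max_so_far = 13
Position 2 (value 4): max_ending_here = 11, max_so_far = 13
Position 3 (value 12): max_ending_here = 23, max_so_far = 23
Position 4 (value -5): max_ending_here = 18, max_so_far = 23
Position 5 (value 11): max_ending_here = 29, max_so_far = 29
Position 6 (value 3): max_ending_here = 32, max_so_far = 32
Position 7 (value 7): max_ending_here = 39, max_so_far = 39

Maximum subarray: [13, -6, 4, 12, -5, 11, 3, 7]
Maximum sum: 39

The maximum subarray is [13, -6, 4, 12, -5, 11, 3, 7] with sum 39. This subarray runs from index 0 to index 7.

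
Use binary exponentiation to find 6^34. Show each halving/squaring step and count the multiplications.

Computing 6^34 by squaring (build up from 6^1; each line after the first costs one multiplication):

6^1 = 6
6^2 = (6^1)^2 = 6^2 = 36
6^4 = (6^2)^2 = 36^2 = 1296
6^8 = (6^4)^2 = 1296^2 = 1679616
6^16 = (6^8)^2 = 1679616^2 = 2821109907456
6^17 = 6 * 6^16 = 6 * 2821109907456 = 16926659444736
6^34 = (6^17)^2 = 16926659444736^2 = 286511799958070431838109696

Result: 286511799958070431838109696
Multiplications needed: 6 (6 lines after 6^1)

6^34 = 286511799958070431838109696. Using exponentiation by squaring, this requires 6 multiplications. The key idea: if the exponent is even, square the half-power; if odd, multiply by the base once.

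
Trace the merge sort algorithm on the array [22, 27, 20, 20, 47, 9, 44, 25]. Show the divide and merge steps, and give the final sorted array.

Merge sort trace:

Split: [22, 27, 20, 20, 47, 9, 44, 25] -> [22, 27, 20, 20] and [47, 9, 44, 25]
  Split: [22, 27, 20, 20] -> [22, 27] and [20, 20]
    Split: [22, 27] -> [22] and [27]
    Merge: [22] + [27] -> [22, 27]
    Split: [20, 20] -> [20] and [20]
    Merge: [20] + [20] -> [20, 20]
  Merge: [22, 27] + [20, 20] -> [20, 20, 22, 27]
  Split: [47, 9, 44, 25] -> [47, 9] and [44, 25]
    Split: [47, 9] -> [47] and [9]
    Merge: [47] + [9] -> [9, 47]
    Split: [44, 25] -> [44] and [25]
    Merge: [44] + [25] -> [25, 44]
  Merge: [9, 47] + [25, 44] -> [9, 25, 44, 47]
Merge: [20, 20, 22, 27] + [9, 25, 44, 47] -> [9, 20, 20, 22, 25, 27, 44, 47]

Final sorted array: [9, 20, 20, 22, 25, 27, 44, 47]

The merge sort proceeds by recursively splitting the array and merging sorted halves.
After all merges, the sorted array is [9, 20, 20, 22, 25, 27, 44, 47].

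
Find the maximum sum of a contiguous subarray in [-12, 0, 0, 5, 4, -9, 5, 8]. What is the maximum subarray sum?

Using Kadane's algorithm on [-12, 0, 0, 5, 4, -9, 5, 8]:

Scanning through the array:
Position 1 (value 0): max_ending_here = 0, max_so_far = 0
Position 2 (value 0): max_ending_here = 0, max_so_far = 0
Position 3 (value 5): max_ending_here = 5, max_so_far = 5
Position 4 (value 4): max_ending_here = 9, max_so_far = 9
Position 5 (value -9): max_ending_here = 0, max_so_far = 9
Position 6 (value 5): max_ending_here = 5, max_so_far = 9
Position 7 (value 8): max_ending_here = 13, max_so_far = 13

Maximum subarray: [0, 0, 5, 4, -9, 5, 8]
Maximum sum: 13

The maximum subarray is [0, 0, 5, 4, -9, 5, 8] with sum 13. This subarray runs from index 1 to index 7.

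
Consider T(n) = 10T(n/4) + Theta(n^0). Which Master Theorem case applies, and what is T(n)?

Master Theorem for T(n) = 10T(n/4) + O(n^0):

a = 10, b = 4, c = 0
log_b(a) = log_4(10) = 1.6610

Case 1: c = 0 < log_4(10) = 1.6610
T(n) = O(n^(log_4 10))

For T(n) = 10T(n/4) + O(n^0): log_4(10) = 1.6610. This is Case 1 of the Master Theorem (c < log_b(a), work dominated by leaves), giving O(n^(log_4 10)).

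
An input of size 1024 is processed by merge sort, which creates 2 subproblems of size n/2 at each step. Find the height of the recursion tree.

For divide and conquer with division factor 2:

Problem sizes at each level:
Level 0: 1024
Level 1: 512
Level 2: 256
Level 3: 128
Level 4: 64
Level 5: 32
Level 6: 16
Level 7: 8
Level 8: 4
Level 9: 2
Level 10: 1

The root is level 0 and the size-1 base case is level 10 (the tree spans levels 0 through 10, i.e. 11 levels counting the root), so the depth is the number of divisions: log_2(1024) = 10

The recursion tree depth is log_2(1024) = 10. At each level, the problem size is divided by 2, so it takes 10 divisions to reduce to a base case of size 1. The algorithm makes 2 recursive calls at each level.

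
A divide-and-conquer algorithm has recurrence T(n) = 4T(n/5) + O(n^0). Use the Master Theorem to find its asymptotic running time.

Master Theorem for T(n) = 4T(n/5) + O(n^0):

a = 4, b = 5, c = 0
log_b(a) = log_5(4) = 0.8614

Case 1: c = 0 < log_5(4) = 0.8614
T(n) = O(n^(log_5 4))

For T(n) = 4T(n/5) + O(n^0): log_5(4) = 0.8614. This is Case 1 of the Master Theorem (c < log_b(a), work dominated by leaves), giving O(n^(log_5 4)).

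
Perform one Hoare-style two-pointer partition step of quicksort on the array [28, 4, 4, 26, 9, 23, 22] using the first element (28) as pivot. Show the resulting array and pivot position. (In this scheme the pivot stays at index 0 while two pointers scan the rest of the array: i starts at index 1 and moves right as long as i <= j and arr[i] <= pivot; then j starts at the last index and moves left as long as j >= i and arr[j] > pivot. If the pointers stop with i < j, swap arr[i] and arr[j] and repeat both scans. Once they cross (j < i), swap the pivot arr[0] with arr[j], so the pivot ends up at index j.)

Hoare-style two-pointer partition with pivot = 28:

Initial array: [28, 4, 4, 26, 9, 23, 22]

Pointers start at i = 1, j = 6.
i ends at 7, j ends at 6: the pointers have crossed (j < i), so scanning stops.

Swap pivot arr[0] with arr[6] to place pivot at position 6: [22, 4, 4, 26, 9, 23, 28]
Pivot position: 6

After partitioning with pivot 28, the array becomes [22, 4, 4, 26, 9, 23, 28]. The pivot is placed at index 6. All elements to the left of the pivot are <= 28, and all elements to the right are > 28.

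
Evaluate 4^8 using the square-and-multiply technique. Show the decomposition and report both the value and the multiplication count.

Computing 4^8 by squaring (build up from 4^1; each line after the first costs one multiplication):

4^1 = 4
4^2 = (4^1)^2 = 4^2 = 16
4^4 = (4^2)^2 = 16^2 = 256
4^8 = (4^4)^2 = 256^2 = 65536

Result: 65536
Multiplications needed: 3 (3 lines after 4^1)

4^8 = 65536. Using exponentiation by squaring, this requires 3 multiplications. The key idea: if the exponent is even, square the half-power; if odd, multiply by the base once.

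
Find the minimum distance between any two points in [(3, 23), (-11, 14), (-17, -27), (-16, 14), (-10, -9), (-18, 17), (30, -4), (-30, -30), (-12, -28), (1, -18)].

Computing all pairwise distances among 10 points:

d((3, 23), (-11, 14)) = 16.6433
d((3, 23), (-17, -27)) = 53.8516
d((3, 23), (-16, 14)) = 21.0238
d((3, 23), (-10, -9)) = 34.5398
d((3, 23), (-18, 17)) = 21.8403
d((3, 23), (30, -4)) = 38.1838
d((3, 23), (-30, -30)) = 62.434
d((3, 23), (-12, -28)) = 53.1601
d((3, 23), (1, -18)) = 41.0488
d((-11, 14), (-17, -27)) = 41.4367
d((-11, 14), (-16, 14)) = 5.0
d((-11, 14), (-10, -9)) = 23.0217
d((-11, 14), (-18, 17)) = 7.6158
d((-11, 14), (30, -4)) = 44.7772
d((-11, 14), (-30, -30)) = 47.927
d((-11, 14), (-12, -28)) = 42.0119
d((-11, 14), (1, -18)) = 34.176
d((-17, -27), (-16, 14)) = 41.0122
d((-17, -27), (-10, -9)) = 19.3132
d((-17, -27), (-18, 17)) = 44.0114
d((-17, -27), (30, -4)) = 52.3259
d((-17, -27), (-30, -30)) = 13.3417
d((-17, -27), (-12, -28)) = 5.099
d((-17, -27), (1, -18)) = 20.1246
d((-16, 14), (-10, -9)) = 23.7697
d((-16, 14), (-18, 17)) = 3.6056 <-- minimum
d((-16, 14), (30, -4)) = 49.3964
d((-16, 14), (-30, -30)) = 46.1736
d((-16, 14), (-12, -28)) = 42.19
d((-16, 14), (1, -18)) = 36.2353
d((-10, -9), (-18, 17)) = 27.2029
d((-10, -9), (30, -4)) = 40.3113
d((-10, -9), (-30, -30)) = 29.0
d((-10, -9), (-12, -28)) = 19.105
d((-10, -9), (1, -18)) = 14.2127
d((-18, 17), (30, -4)) = 52.3927
d((-18, 17), (-30, -30)) = 48.5077
d((-18, 17), (-12, -28)) = 45.3982
d((-18, 17), (1, -18)) = 39.8246
d((30, -4), (-30, -30)) = 65.3911
d((30, -4), (-12, -28)) = 48.3735
d((30, -4), (1, -18)) = 32.2025
d((-30, -30), (-12, -28)) = 18.1108
d((-30, -30), (1, -18)) = 33.2415
d((-12, -28), (1, -18)) = 16.4012

Closest pair: (-16, 14) and (-18, 17) with distance 3.6056

The closest pair is (-16, 14) and (-18, 17) with Euclidean distance 3.6056. For 10 points, brute-force pairwise comparison is shown above. For large n, the divide-and-conquer algorithm (sort by x, recurse on halves, check the dividing strip) achieves O(n log n).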